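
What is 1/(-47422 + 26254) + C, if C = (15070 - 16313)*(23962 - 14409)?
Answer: -251356854673/21168 ≈ -1.1874e+7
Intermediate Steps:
C = -11874379 (C = -1243*9553 = -11874379)
1/(-47422 + 26254) + C = 1/(-47422 + 26254) - 11874379 = 1/(-21168) - 11874379 = -1/21168 - 11874379 = -251356854673/21168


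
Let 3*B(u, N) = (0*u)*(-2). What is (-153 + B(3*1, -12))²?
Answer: 23409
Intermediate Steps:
B(u, N) = 0 (B(u, N) = ((0*u)*(-2))/3 = (0*(-2))/3 = (⅓)*0 = 0)
(-153 + B(3*1, -12))² = (-153 + 0)² = (-153)² = 23409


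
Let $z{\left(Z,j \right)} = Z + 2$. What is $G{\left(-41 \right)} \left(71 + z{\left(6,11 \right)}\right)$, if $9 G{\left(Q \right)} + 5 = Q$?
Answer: $- \frac{3634}{9} \approx -403.78$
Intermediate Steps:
$G{\left(Q \right)} = - \frac{5}{9} + \frac{Q}{9}$
$z{\left(Z,j \right)} = 2 + Z$
$G{\left(-41 \right)} \left(71 + z{\left(6,11 \right)}\right) = \left(- \frac{5}{9} + \frac{1}{9} \left(-41\right)\right) \left(71 + \left(2 + 6\right)\right) = \left(- \frac{5}{9} - \frac{41}{9}\right) \left(71 + 8\right) = \left(- \frac{46}{9}\right) 79 = - \frac{3634}{9}$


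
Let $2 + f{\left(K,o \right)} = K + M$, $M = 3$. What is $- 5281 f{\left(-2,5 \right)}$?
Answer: $5281$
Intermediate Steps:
$f{\left(K,o \right)} = 1 + K$ ($f{\left(K,o \right)} = -2 + \left(K + 3\right) = -2 + \left(3 + K\right) = 1 + K$)
$- 5281 f{\left(-2,5 \right)} = - 5281 \left(1 - 2\right) = \left(-5281\right) \left(-1\right) = 5281$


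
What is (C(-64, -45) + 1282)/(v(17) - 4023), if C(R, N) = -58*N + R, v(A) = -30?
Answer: -1276/1351 ≈ -0.94449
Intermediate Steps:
C(R, N) = R - 58*N
(C(-64, -45) + 1282)/(v(17) - 4023) = ((-64 - 58*(-45)) + 1282)/(-30 - 4023) = ((-64 + 2610) + 1282)/(-4053) = (2546 + 1282)*(-1/4053) = 3828*(-1/4053) = -1276/1351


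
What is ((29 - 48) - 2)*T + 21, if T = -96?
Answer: 2037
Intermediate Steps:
((29 - 48) - 2)*T + 21 = ((29 - 48) - 2)*(-96) + 21 = (-19 - 2)*(-96) + 21 = -21*(-96) + 21 = 2016 + 21 = 2037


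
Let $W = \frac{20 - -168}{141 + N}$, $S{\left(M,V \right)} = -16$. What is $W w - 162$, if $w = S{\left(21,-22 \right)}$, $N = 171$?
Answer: $- \frac{6694}{39} \approx -171.64$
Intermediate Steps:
$w = -16$
$W = \frac{47}{78}$ ($W = \frac{20 - -168}{141 + 171} = \frac{20 + 168}{312} = 188 \cdot \frac{1}{312} = \frac{47}{78} \approx 0.60256$)
$W w - 162 = \frac{47}{78} \left(-16\right) - 162 = - \frac{376}{39} - 162 = - \frac{6694}{39}$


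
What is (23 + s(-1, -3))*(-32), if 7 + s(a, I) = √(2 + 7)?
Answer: -608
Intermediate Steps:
s(a, I) = -4 (s(a, I) = -7 + √(2 + 7) = -7 + √9 = -7 + 3 = -4)
(23 + s(-1, -3))*(-32) = (23 - 4)*(-32) = 19*(-32) = -608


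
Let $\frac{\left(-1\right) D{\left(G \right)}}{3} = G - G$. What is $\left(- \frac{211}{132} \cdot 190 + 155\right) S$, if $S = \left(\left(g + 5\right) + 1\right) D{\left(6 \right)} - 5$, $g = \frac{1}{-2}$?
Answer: $\frac{49075}{66} \approx 743.56$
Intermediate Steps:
$g = - \frac{1}{2} \approx -0.5$
$D{\left(G \right)} = 0$ ($D{\left(G \right)} = - 3 \left(G - G\right) = \left(-3\right) 0 = 0$)
$S = -5$ ($S = \left(\left(- \frac{1}{2} + 5\right) + 1\right) 0 - 5 = \left(\frac{9}{2} + 1\right) 0 - 5 = \frac{11}{2} \cdot 0 - 5 = 0 - 5 = -5$)
$\left(- \frac{211}{132} \cdot 190 + 155\right) S = \left(- \frac{211}{132} \cdot 190 + 155\right) \left(-5\right) = \left(\left(-211\right) \frac{1}{132} \cdot 190 + 155\right) \left(-5\right) = \left(\left(- \frac{211}{132}\right) 190 + 155\right) \left(-5\right) = \left(- \frac{20045}{66} + 155\right) \left(-5\right) = \left(- \frac{9815}{66}\right) \left(-5\right) = \frac{49075}{66}$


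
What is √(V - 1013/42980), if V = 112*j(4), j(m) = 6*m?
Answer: 11*√10259186315/21490 ≈ 51.846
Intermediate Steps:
V = 2688 (V = 112*(6*4) = 112*24 = 2688)
√(V - 1013/42980) = √(2688 - 1013/42980) = √(115529227/42980) = 11*√10259186315/21490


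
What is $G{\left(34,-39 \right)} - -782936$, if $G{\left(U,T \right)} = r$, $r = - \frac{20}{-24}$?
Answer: $\frac{4697621}{6} \approx 7.8294 \cdot 10^{5}$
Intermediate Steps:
$r = \frac{5}{6}$ ($r = \left(-20\right) \left(- \frac{1}{24}\right) = \frac{5}{6} \approx 0.83333$)
$G{\left(U,T \right)} = \frac{5}{6}$
$G{\left(34,-39 \right)} - -782936 = \frac{5}{6} - -782936 = \frac{5}{6} + 782936 = \frac{4697621}{6}$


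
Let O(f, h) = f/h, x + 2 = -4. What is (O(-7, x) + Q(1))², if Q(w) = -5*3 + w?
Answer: 5929/36 ≈ 164.69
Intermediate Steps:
x = -6 (x = -2 - 4 = -6)
Q(w) = -15 + w
(O(-7, x) + Q(1))² = (-7/(-6) + (-15 + 1))² = (-7*(-⅙) - 14)² = (7/6 - 14)² = (-77/6)² = 5929/36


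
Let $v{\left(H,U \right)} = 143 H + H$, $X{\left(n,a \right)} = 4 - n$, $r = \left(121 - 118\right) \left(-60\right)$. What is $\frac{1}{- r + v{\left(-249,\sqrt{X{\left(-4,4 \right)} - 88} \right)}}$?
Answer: $- \frac{1}{35676} \approx -2.803 \cdot 10^{-5}$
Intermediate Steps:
$r = -180$ ($r = 3 \left(-60\right) = -180$)
$v{\left(H,U \right)} = 144 H$
$\frac{1}{- r + v{\left(-249,\sqrt{X{\left(-4,4 \right)} - 88} \right)}} = \frac{1}{\left(-1\right) \left(-180\right) + 144 \left(-249\right)} = \frac{1}{180 - 35856} = \frac{1}{-35676} = - \frac{1}{35676}$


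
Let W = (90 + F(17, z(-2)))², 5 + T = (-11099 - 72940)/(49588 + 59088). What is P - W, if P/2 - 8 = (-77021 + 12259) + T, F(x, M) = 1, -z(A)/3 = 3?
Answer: -7487806101/54338 ≈ -1.3780e+5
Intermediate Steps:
z(A) = -9 (z(A) = -3*3 = -9)
T = -627419/108676 (T = -5 + (-11099 - 72940)/(49588 + 59088) = -5 - 84039/108676 = -627419/108676 ≈ -5.7733)
P = -7037833123/54338 (P = 16 + 2*((-77021 + 12259) - 627419/108676) = 16 + 2*(-64762 - 627419/108676) = 16 + 2*(-7038702531/108676) = 16 - 7038702531/54338 = -7037833123/54338 ≈ -1.2952e+5)
W = 8281 (W = (90 + 1)² = 91² = 8281)
P - W = -7037833123/54338 - 1*8281 = -7037833123/54338 - 8281 = -7487806101/54338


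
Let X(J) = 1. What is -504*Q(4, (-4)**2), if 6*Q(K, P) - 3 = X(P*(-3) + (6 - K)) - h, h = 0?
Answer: -336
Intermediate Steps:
Q(K, P) = 2/3 (Q(K, P) = 1/2 + (1 - 1*0)/6 = 1/2 + (1 + 0)/6 = 1/2 + (1/6)*1 = 1/2 + 1/6 = 2/3)
-504*Q(4, (-4)**2) = -504*2/3 = -336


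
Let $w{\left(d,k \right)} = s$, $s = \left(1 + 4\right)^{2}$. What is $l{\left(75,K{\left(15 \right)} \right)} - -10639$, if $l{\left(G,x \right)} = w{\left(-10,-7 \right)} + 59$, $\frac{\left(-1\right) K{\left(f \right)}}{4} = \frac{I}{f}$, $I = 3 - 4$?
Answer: $10723$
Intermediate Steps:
$s = 25$ ($s = 5^{2} = 25$)
$I = -1$ ($I = 3 - 4 = -1$)
$w{\left(d,k \right)} = 25$
$K{\left(f \right)} = \frac{4}{f}$ ($K{\left(f \right)} = - 4 \left(- \frac{1}{f}\right) = \frac{4}{f}$)
$l{\left(G,x \right)} = 84$ ($l{\left(G,x \right)} = 25 + 59 = 84$)
$l{\left(75,K{\left(15 \right)} \right)} - -10639 = 84 - -10639 = 84 + 10639 = 10723$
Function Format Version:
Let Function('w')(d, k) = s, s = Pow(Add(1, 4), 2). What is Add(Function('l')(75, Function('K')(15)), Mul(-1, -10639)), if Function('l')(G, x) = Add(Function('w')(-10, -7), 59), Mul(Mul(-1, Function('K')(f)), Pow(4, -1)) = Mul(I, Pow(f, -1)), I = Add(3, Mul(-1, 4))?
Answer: 10723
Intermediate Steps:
s = 25 (s = Pow(5, 2) = 25)
I = -1 (I = Add(3, -4) = -1)
Function('w')(d, k) = 25
Function('K')(f) = Mul(4, Pow(f, -1)) (Function('K')(f) = Mul(-4, Mul(-1, Pow(f, -1))) = Mul(4, Pow(f, -1)))
Function('l')(G, x) = 84 (Function('l')(G, x) = Add(25, 59) = 84)
Add(Function('l')(75, Function('K')(15)), Mul(-1, -10639)) = Add(84, Mul(-1, -10639)) = Add(84, 10639) = 10723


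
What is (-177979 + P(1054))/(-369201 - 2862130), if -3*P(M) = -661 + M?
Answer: 178110/3231331 ≈ 0.055120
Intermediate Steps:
P(M) = 661/3 - M/3 (P(M) = -(-661 + M)/3 = 661/3 - M/3)
(-177979 + P(1054))/(-369201 - 2862130) = (-177979 + (661/3 - ⅓*1054))/(-369201 - 2862130) = (-177979 + (661/3 - 1054/3))/(-3231331) = (-177979 - 131)*(-1/3231331) = -178110*(-1/3231331) = 178110/3231331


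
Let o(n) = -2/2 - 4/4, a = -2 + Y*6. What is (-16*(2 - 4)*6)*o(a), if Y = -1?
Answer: -384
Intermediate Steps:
a = -8 (a = -2 - 1*6 = -2 - 6 = -8)
o(n) = -2 (o(n) = -2*1/2 - 4*1/4 = -1 - 1 = -2)
(-16*(2 - 4)*6)*o(a) = -16*(2 - 4)*6*(-2) = -(-32)*6*(-2) = -16*(-12)*(-2) = 192*(-2) = -384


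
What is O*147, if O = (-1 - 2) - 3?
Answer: -882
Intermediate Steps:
O = -6 (O = -3 - 3 = -6)
O*147 = -6*147 = -882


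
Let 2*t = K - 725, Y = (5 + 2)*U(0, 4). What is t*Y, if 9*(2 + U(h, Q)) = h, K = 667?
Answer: 406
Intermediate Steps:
U(h, Q) = -2 + h/9
Y = -14 (Y = (5 + 2)*(-2 + (⅑)*0) = 7*(-2 + 0) = 7*(-2) = -14)
t = -29 (t = (667 - 725)/2 = (½)*(-58) = -29)
t*Y = -29*(-14) = 406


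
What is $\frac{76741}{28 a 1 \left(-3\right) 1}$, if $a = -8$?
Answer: $\frac{10963}{96} \approx 114.2$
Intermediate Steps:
$\frac{76741}{28 a 1 \left(-3\right) 1} = \frac{76741}{28 \left(-8\right) 1 \left(-3\right) 1} = \frac{76741}{\left(-224\right) \left(\left(-3\right) 1\right)} = \frac{76741}{\left(-224\right) \left(-3\right)} = \frac{76741}{672} = 76741 \cdot \frac{1}{672} = \frac{10963}{96}$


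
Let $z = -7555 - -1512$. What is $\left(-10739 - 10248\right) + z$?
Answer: $-27030$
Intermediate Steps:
$z = -6043$ ($z = -7555 + 1512 = -6043$)
$\left(-10739 - 10248\right) + z = \left(-10739 - 10248\right) - 6043 = -20987 - 6043 = -27030$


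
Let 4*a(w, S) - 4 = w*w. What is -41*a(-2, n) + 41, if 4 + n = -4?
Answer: -41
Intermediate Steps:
n = -8 (n = -4 - 4 = -8)
a(w, S) = 1 + w²/4 (a(w, S) = 1 + (w*w)/4 = 1 + w²/4)
-41*a(-2, n) + 41 = -41*(1 + (¼)*(-2)²) + 41 = -41*(1 + (¼)*4) + 41 = -41*(1 + 1) + 41 = -41*2 + 41 = -82 + 41 = -41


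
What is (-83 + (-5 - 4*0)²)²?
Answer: 3364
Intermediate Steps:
(-83 + (-5 - 4*0)²)² = (-83 + (-5 + 0)²)² = (-83 + (-5)²)² = (-83 + 25)² = (-58)² = 3364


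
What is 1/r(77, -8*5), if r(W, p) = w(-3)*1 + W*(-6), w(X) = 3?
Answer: -1/459 ≈ -0.0021787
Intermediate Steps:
r(W, p) = 3 - 6*W (r(W, p) = 3*1 + W*(-6) = 3 - 6*W)
1/r(77, -8*5) = 1/(3 - 6*77) = 1/(3 - 462) = 1/(-459) = -1/459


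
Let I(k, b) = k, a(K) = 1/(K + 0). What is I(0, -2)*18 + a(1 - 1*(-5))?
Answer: ⅙ ≈ 0.16667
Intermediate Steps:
a(K) = 1/K
I(0, -2)*18 + a(1 - 1*(-5)) = 0*18 + 1/(1 - 1*(-5)) = 0 + 1/(1 + 5) = 0 + 1/6 = 0 + ⅙ = ⅙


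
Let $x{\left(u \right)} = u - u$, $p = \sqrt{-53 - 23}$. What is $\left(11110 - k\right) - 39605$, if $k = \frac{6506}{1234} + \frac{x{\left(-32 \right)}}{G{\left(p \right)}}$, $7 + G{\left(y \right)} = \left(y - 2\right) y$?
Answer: $- \frac{17584668}{617} \approx -28500.0$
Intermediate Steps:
$p = 2 i \sqrt{19}$ ($p = \sqrt{-76} = 2 i \sqrt{19} \approx 8.7178 i$)
$G{\left(y \right)} = -7 + y \left(-2 + y\right)$ ($G{\left(y \right)} = -7 + \left(y - 2\right) y = -7 + \left(-2 + y\right) y = -7 + y \left(-2 + y\right)$)
$x{\left(u \right)} = 0$
$k = \frac{3253}{617}$ ($k = \frac{6506}{1234} + \frac{0}{-7 + \left(2 i \sqrt{19}\right)^{2} - 2 \cdot 2 i \sqrt{19}} = 6506 \cdot \frac{1}{1234} + \frac{0}{-7 - 76 - 4 i \sqrt{19}} = \frac{3253}{617} + \frac{0}{-83 - 4 i \sqrt{19}} = \frac{3253}{617} + 0 = \frac{3253}{617} \approx 5.2723$)
$\left(11110 - k\right) - 39605 = \left(11110 - \frac{3253}{617}\right) - 39605 = \frac{6851617}{617} - 39605 = - \frac{17584668}{617}$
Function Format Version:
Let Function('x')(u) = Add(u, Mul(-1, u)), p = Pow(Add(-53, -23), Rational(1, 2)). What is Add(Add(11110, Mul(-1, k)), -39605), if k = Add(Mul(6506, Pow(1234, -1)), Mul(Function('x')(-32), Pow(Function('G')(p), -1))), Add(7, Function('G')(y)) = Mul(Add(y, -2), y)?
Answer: Rational(-17584668, 617) ≈ -28500.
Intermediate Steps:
p = Mul(2, I, Pow(19, Rational(1, 2))) (p = Pow(-76, Rational(1, 2)) = Mul(2, I, Pow(19, Rational(1, 2))) ≈ Mul(8.7178, I))
Function('G')(y) = Add(-7, Mul(y, Add(-2, y))) (Function('G')(y) = Add(-7, Mul(Add(y, -2), y)) = Add(-7, Mul(Add(-2, y), y)) = Add(-7, Mul(y, Add(-2, y))))
Function('x')(u) = 0
k = Rational(3253, 617) (k = Add(Mul(6506, Pow(1234, -1)), Mul(0, Pow(Add(-7, Pow(Mul(2, I, Pow(19, Rational(1, 2))), 2), Mul(-2, Mul(2, I, Pow(19, Rational(1, 2))))), -1))) = Add(Mul(6506, Rational(1, 1234)), Mul(0, Pow(Add(-7, -76, Mul(-4, I, Pow(19, Rational(1, 2)))), -1))) = Add(Rational(3253, 617), Mul(0, Pow(Add(-83, Mul(-4, I, Pow(19, Rational(1, 2)))), -1))) = Add(Rational(3253, 617), 0) = Rational(3253, 617) ≈ 5.2723)
Add(Add(11110, Mul(-1, k)), -39605) = Add(Add(11110, Mul(-1, Rational(3253, 617))), -39605) = Add(Add(11110, Rational(-3253, 617)), -39605) = Add(Rational(6851617, 617), -39605) = Rational(-17584668, 617)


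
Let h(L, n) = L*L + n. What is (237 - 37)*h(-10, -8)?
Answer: 18400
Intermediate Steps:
h(L, n) = n + L² (h(L, n) = L² + n = n + L²)
(237 - 37)*h(-10, -8) = (237 - 37)*(-8 + (-10)²) = 200*(-8 + 100) = 200*92 = 18400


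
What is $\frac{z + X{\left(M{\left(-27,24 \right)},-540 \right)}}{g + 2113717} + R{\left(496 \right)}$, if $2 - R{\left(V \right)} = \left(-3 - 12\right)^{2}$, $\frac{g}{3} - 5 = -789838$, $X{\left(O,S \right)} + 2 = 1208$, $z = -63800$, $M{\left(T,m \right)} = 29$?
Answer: $- \frac{1675788}{7523} \approx -222.76$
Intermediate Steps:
$X{\left(O,S \right)} = 1206$ ($X{\left(O,S \right)} = -2 + 1208 = 1206$)
$g = -2369499$ ($g = 15 + 3 \left(-789838\right) = 15 - 2369514 = -2369499$)
$R{\left(V \right)} = -223$ ($R{\left(V \right)} = 2 - \left(-3 - 12\right)^{2} = 2 - \left(-15\right)^{2} = 2 - 225 = -223$)
$\frac{z + X{\left(M{\left(-27,24 \right)},-540 \right)}}{g + 2113717} + R{\left(496 \right)} = \frac{-63800 + 1206}{-2369499 + 2113717} - 223 = - \frac{62594}{-255782} - 223 = \left(-62594\right) \left(- \frac{1}{255782}\right) - 223 = \frac{1841}{7523} - 223 = - \frac{1675788}{7523}$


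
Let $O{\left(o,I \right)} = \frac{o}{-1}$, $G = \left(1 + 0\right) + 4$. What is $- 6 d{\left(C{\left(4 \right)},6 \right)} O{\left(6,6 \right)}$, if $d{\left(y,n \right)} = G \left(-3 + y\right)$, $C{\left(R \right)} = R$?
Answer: $180$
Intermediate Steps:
$G = 5$ ($G = 1 + 4 = 5$)
$O{\left(o,I \right)} = - o$ ($O{\left(o,I \right)} = o \left(-1\right) = - o$)
$d{\left(y,n \right)} = -15 + 5 y$ ($d{\left(y,n \right)} = 5 \left(-3 + y\right) = -15 + 5 y$)
$- 6 d{\left(C{\left(4 \right)},6 \right)} O{\left(6,6 \right)} = - 6 \left(-15 + 5 \cdot 4\right) \left(\left(-1\right) 6\right) = - 6 \left(-15 + 20\right) \left(-6\right) = \left(-6\right) 5 \left(-6\right) = \left(-30\right) \left(-6\right) = 180$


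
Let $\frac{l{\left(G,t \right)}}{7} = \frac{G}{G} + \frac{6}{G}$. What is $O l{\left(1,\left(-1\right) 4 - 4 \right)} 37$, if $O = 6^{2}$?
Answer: $65268$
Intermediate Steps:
$O = 36$
$l{\left(G,t \right)} = 7 + \frac{42}{G}$ ($l{\left(G,t \right)} = 7 \left(\frac{G}{G} + \frac{6}{G}\right) = 7 \left(1 + \frac{6}{G}\right) = 7 + \frac{42}{G}$)
$O l{\left(1,\left(-1\right) 4 - 4 \right)} 37 = 36 \left(7 + \frac{42}{1}\right) 37 = 36 \left(7 + 42 \cdot 1\right) 37 = 36 \left(7 + 42\right) 37 = 36 \cdot 49 \cdot 37 = 1764 \cdot 37 = 65268$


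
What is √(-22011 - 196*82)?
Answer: I*√38083 ≈ 195.15*I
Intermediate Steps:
√(-22011 - 196*82) = √(-22011 - 16072) = √(-38083) = I*√38083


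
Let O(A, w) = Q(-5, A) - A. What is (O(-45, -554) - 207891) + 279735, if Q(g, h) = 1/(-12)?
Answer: 862667/12 ≈ 71889.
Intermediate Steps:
Q(g, h) = -1/12
O(A, w) = -1/12 - A
(O(-45, -554) - 207891) + 279735 = ((-1/12 - 1*(-45)) - 207891) + 279735 = ((-1/12 + 45) - 207891) + 279735 = (539/12 - 207891) + 279735 = -2494153/12 + 279735 = 862667/12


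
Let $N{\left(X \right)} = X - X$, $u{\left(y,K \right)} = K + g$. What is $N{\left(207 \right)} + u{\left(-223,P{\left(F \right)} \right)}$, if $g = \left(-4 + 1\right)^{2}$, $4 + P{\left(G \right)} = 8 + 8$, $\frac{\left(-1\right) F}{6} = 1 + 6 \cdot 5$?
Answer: $21$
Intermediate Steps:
$F = -186$ ($F = - 6 \left(1 + 6 \cdot 5\right) = - 6 \left(1 + 30\right) = \left(-6\right) 31 = -186$)
$P{\left(G \right)} = 12$ ($P{\left(G \right)} = -4 + \left(8 + 8\right) = -4 + 16 = 12$)
$g = 9$ ($g = \left(-3\right)^{2} = 9$)
$u{\left(y,K \right)} = 9 + K$ ($u{\left(y,K \right)} = K + 9 = 9 + K$)
$N{\left(X \right)} = 0$
$N{\left(207 \right)} + u{\left(-223,P{\left(F \right)} \right)} = 0 + \left(9 + 12\right) = 0 + 21 = 21$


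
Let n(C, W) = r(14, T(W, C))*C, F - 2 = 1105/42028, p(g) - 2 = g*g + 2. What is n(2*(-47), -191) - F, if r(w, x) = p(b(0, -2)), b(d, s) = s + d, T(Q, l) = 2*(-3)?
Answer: -31690217/42028 ≈ -754.03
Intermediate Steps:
T(Q, l) = -6
b(d, s) = d + s
p(g) = 4 + g² (p(g) = 2 + (g*g + 2) = 2 + (g² + 2) = 2 + (2 + g²) = 4 + g²)
r(w, x) = 8 (r(w, x) = 4 + (0 - 2)² = 4 + (-2)² = 4 + 4 = 8)
F = 85161/42028 (F = 2 + 1105/42028 = 85161/42028 ≈ 2.0263)
n(C, W) = 8*C
n(2*(-47), -191) - F = 8*(2*(-47)) - 1*85161/42028 = 8*(-94) - 85161/42028 = -752 - 85161/42028 = -31690217/42028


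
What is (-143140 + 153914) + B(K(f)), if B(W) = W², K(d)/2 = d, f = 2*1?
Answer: 10790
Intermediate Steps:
f = 2
K(d) = 2*d
(-143140 + 153914) + B(K(f)) = (-143140 + 153914) + (2*2)² = 10774 + 4² = 10774 + 16 = 10790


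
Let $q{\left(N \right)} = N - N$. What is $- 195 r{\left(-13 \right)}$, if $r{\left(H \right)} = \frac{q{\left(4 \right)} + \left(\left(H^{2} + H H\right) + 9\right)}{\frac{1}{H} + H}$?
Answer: $\frac{175929}{34} \approx 5174.4$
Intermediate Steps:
$q{\left(N \right)} = 0$
$r{\left(H \right)} = \frac{9 + 2 H^{2}}{H + \frac{1}{H}}$ ($r{\left(H \right)} = \frac{0 + \left(\left(H^{2} + H H\right) + 9\right)}{\frac{1}{H} + H} = \frac{0 + \left(\left(H^{2} + H^{2}\right) + 9\right)}{H + \frac{1}{H}} = \frac{0 + \left(2 H^{2} + 9\right)}{H + \frac{1}{H}} = \frac{0 + \left(9 + 2 H^{2}\right)}{H + \frac{1}{H}} = \frac{9 + 2 H^{2}}{H + \frac{1}{H}}$)
$- 195 r{\left(-13 \right)} = - 195 \left(- \frac{13 \left(9 + 2 \left(-13\right)^{2}\right)}{1 + \left(-13\right)^{2}}\right) = - 195 \left(- \frac{13 \left(9 + 2 \cdot 169\right)}{1 + 169}\right) = - 195 \left(- \frac{13 \left(9 + 338\right)}{170}\right) = - 195 \left(\left(-13\right) \frac{1}{170} \cdot 347\right) = \left(-195\right) \left(- \frac{4511}{170}\right) = \frac{175929}{34}$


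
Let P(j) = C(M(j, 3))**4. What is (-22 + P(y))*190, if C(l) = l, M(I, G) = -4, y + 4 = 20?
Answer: 44460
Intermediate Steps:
y = 16 (y = -4 + 20 = 16)
P(j) = 256 (P(j) = (-4)**4 = 256)
(-22 + P(y))*190 = (-22 + 256)*190 = 234*190 = 44460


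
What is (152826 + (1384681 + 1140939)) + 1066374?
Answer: 3744820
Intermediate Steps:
(152826 + (1384681 + 1140939)) + 1066374 = (152826 + 2525620) + 1066374 = 2678446 + 1066374 = 3744820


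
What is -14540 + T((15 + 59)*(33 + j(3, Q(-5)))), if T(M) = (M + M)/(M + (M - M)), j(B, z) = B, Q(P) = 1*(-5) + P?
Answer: -14538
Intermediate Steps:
Q(P) = -5 + P
T(M) = 2 (T(M) = (2*M)/(M + 0) = (2*M)/M = 2)
-14540 + T((15 + 59)*(33 + j(3, Q(-5)))) = -14540 + 2 = -14538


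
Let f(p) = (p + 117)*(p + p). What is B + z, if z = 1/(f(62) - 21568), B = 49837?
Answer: 31297637/628 ≈ 49837.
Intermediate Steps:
f(p) = 2*p*(117 + p) (f(p) = (117 + p)*(2*p) = 2*p*(117 + p))
z = 1/628 (z = 1/(2*62*(117 + 62) - 21568) = 1/(2*62*179 - 21568) = 1/(22196 - 21568) = 1/628 ≈ 0.0015924)
B + z = 49837 + 1/628 = 31297637/628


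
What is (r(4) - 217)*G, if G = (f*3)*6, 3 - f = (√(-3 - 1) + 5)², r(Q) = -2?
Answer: 70956 + 78840*I ≈ 70956.0 + 78840.0*I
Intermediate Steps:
f = 3 - (5 + 2*I)² (f = 3 - (√(-3 - 1) + 5)² = 3 - (√(-4) + 5)² = 3 - (2*I + 5)² = 3 - (5 + 2*I)² ≈ -18.0 - 20.0*I)
G = -324 - 360*I (G = ((-18 - 20*I)*3)*6 = (-54 - 60*I)*6 = -324 - 360*I ≈ -324.0 - 360.0*I)
(r(4) - 217)*G = (-2 - 217)*(-324 - 360*I) = -219*(-324 - 360*I) = 70956 + 78840*I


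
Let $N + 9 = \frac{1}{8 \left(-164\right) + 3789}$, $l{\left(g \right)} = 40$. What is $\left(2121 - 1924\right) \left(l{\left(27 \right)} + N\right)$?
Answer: $\frac{15127236}{2477} \approx 6107.1$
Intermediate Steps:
$N = - \frac{22292}{2477}$ ($N = -9 + \frac{1}{8 \left(-164\right) + 3789} = -9 + \frac{1}{-1312 + 3789} = -9 + \frac{1}{2477} = - \frac{22292}{2477} \approx -8.9996$)
$\left(2121 - 1924\right) \left(l{\left(27 \right)} + N\right) = \left(2121 - 1924\right) \left(40 - \frac{22292}{2477}\right) = 197 \cdot \frac{76788}{2477} = \frac{15127236}{2477}$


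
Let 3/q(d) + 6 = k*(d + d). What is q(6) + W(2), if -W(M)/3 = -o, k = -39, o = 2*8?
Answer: 7583/158 ≈ 47.994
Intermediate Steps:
o = 16
W(M) = 48 (W(M) = -(-3)*16 = -3*(-16) = 48)
q(d) = 3/(-6 - 78*d) (q(d) = 3/(-6 - 39*(d + d)) = 3/(-6 - 78*d))
q(6) + W(2) = 1/(2*(-1 - 13*6)) + 48 = 1/(2*(-1 - 78)) + 48 = (½)/(-79) + 48 = (½)*(-1/79) + 48 = -1/158 + 48 = 7583/158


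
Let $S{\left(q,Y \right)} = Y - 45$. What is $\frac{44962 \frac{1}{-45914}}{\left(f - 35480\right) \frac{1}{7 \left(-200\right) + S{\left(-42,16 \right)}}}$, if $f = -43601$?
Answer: $- \frac{32125349}{1815462517} \approx -0.017695$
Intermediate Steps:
$S{\left(q,Y \right)} = -45 + Y$
$\frac{44962 \frac{1}{-45914}}{\left(f - 35480\right) \frac{1}{7 \left(-200\right) + S{\left(-42,16 \right)}}} = \frac{44962 \frac{1}{-45914}}{\left(-43601 - 35480\right) \frac{1}{7 \left(-200\right) + \left(-45 + 16\right)}} = \frac{44962 \left(- \frac{1}{45914}\right)}{\left(-79081\right) \frac{1}{-1400 - 29}} = - \frac{22481}{22957 \left(- \frac{79081}{-1429}\right)} = - \frac{22481}{22957 \left(\left(-79081\right) \left(- \frac{1}{1429}\right)\right)} = - \frac{22481}{22957 \cdot \frac{79081}{1429}} = \left(- \frac{22481}{22957}\right) \frac{1429}{79081} = - \frac{32125349}{1815462517}$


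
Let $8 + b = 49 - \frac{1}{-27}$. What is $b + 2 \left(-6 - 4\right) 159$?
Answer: $- \frac{84752}{27} \approx -3139.0$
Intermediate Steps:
$b = \frac{1108}{27}$ ($b = -8 + \left(49 - \frac{1}{-27}\right) = -8 + \left(49 - - \frac{1}{27}\right) = -8 + \left(49 + \frac{1}{27}\right) = -8 + \frac{1324}{27} = \frac{1108}{27} \approx 41.037$)
$b + 2 \left(-6 - 4\right) 159 = \frac{1108}{27} + 2 \left(-6 - 4\right) 159 = \frac{1108}{27} + 2 \left(-10\right) 159 = \frac{1108}{27} - 3180 = - \frac{84752}{27}$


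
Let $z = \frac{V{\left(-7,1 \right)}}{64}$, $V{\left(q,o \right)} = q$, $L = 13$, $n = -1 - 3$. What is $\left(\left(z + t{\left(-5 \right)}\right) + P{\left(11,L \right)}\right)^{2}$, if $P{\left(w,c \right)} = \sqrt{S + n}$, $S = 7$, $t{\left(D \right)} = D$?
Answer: $\frac{119217}{4096} - \frac{327 \sqrt{3}}{32} \approx 11.406$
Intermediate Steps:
$n = -4$
$P{\left(w,c \right)} = \sqrt{3}$ ($P{\left(w,c \right)} = \sqrt{7 - 4} = \sqrt{3}$)
$z = - \frac{7}{64} \approx -0.10938$
$\left(\left(z + t{\left(-5 \right)}\right) + P{\left(11,L \right)}\right)^{2} = \left(\left(- \frac{7}{64} - 5\right) + \sqrt{3}\right)^{2} = \left(- \frac{327}{64} + \sqrt{3}\right)^{2}$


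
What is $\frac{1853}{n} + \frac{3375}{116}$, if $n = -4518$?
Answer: $\frac{7516651}{262044} \approx 28.685$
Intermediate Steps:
$\frac{1853}{n} + \frac{3375}{116} = \frac{1853}{-4518} + \frac{3375}{116} = 1853 \left(- \frac{1}{4518}\right) + 3375 \cdot \frac{1}{116} = - \frac{1853}{4518} + \frac{3375}{116} = \frac{7516651}{262044}$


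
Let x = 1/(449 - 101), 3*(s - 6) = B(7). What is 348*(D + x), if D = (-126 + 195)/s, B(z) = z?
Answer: 72061/25 ≈ 2882.4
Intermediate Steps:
s = 25/3 (s = 6 + (⅓)*7 = 6 + 7/3 = 25/3 ≈ 8.3333)
x = 1/348 ≈ 0.0028736
D = 207/25 (D = (-126 + 195)/(25/3) = 69*(3/25) = 207/25 ≈ 8.2800)
348*(D + x) = 348*(207/25 + 1/348) = 348*(72061/8700) = 72061/25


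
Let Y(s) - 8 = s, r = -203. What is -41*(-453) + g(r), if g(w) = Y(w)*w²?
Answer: -8017182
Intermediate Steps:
Y(s) = 8 + s
g(w) = w²*(8 + w) (g(w) = (8 + w)*w² = w²*(8 + w))
-41*(-453) + g(r) = -41*(-453) + (-203)²*(8 - 203) = 18573 + 41209*(-195) = 18573 - 8035755 = -8017182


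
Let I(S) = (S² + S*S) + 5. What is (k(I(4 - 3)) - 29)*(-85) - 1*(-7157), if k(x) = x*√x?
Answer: 9622 - 595*√7 ≈ 8047.8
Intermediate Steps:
I(S) = 5 + 2*S² (I(S) = (S² + S²) + 5 = 2*S² + 5 = 5 + 2*S²)
k(x) = x^(3/2)
(k(I(4 - 3)) - 29)*(-85) - 1*(-7157) = ((5 + 2*(4 - 3)²)^(3/2) - 29)*(-85) - 1*(-7157) = ((5 + 2*1²)^(3/2) - 29)*(-85) + 7157 = ((5 + 2*1)^(3/2) - 29)*(-85) + 7157 = ((5 + 2)^(3/2) - 29)*(-85) + 7157 = (7^(3/2) - 29)*(-85) + 7157 = (7*√7 - 29)*(-85) + 7157 = (-29 + 7*√7)*(-85) + 7157 = (2465 - 595*√7) + 7157 = 9622 - 595*√7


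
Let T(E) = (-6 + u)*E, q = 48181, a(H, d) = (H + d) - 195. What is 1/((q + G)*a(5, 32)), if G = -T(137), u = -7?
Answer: -1/7893996 ≈ -1.2668e-7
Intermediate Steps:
a(H, d) = -195 + H + d
T(E) = -13*E (T(E) = (-6 - 7)*E = -13*E)
G = 1781 (G = -(-13)*137 = -1*(-1781) = 1781)
1/((q + G)*a(5, 32)) = 1/((48181 + 1781)*(-195 + 5 + 32)) = 1/(49962*(-158)) = (1/49962)*(-1/158) = -1/7893996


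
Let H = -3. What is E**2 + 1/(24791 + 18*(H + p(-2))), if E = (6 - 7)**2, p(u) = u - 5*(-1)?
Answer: 24792/24791 ≈ 1.0000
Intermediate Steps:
p(u) = 5 + u (p(u) = u + 5 = 5 + u)
E = 1 (E = (-1)**2 = 1)
E**2 + 1/(24791 + 18*(H + p(-2))) = 1**2 + 1/(24791 + 18*(-3 + (5 - 2))) = 1 + 1/(24791 + 18*(-3 + 3)) = 1 + 1/(24791 + 18*0) = 1 + 1/(24791 + 0) = 1 + 1/24791 = 24792/24791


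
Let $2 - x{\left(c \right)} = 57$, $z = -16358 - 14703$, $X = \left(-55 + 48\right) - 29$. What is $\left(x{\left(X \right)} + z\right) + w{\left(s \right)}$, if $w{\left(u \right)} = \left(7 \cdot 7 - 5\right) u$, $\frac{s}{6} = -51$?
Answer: $-44580$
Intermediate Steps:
$X = -36$ ($X = -7 - 29 = -36$)
$z = -31061$
$x{\left(c \right)} = -55$ ($x{\left(c \right)} = 2 - 57 = -55$)
$s = -306$ ($s = 6 \left(-51\right) = -306$)
$w{\left(u \right)} = 44 u$ ($w{\left(u \right)} = \left(49 - 5\right) u = 44 u$)
$\left(x{\left(X \right)} + z\right) + w{\left(s \right)} = \left(-55 - 31061\right) + 44 \left(-306\right) = -31116 - 13464 = -44580$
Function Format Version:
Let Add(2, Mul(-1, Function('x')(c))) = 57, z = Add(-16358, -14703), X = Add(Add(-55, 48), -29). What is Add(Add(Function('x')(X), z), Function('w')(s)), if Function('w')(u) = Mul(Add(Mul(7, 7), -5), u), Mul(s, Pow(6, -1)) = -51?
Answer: -44580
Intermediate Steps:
X = -36 (X = Add(-7, -29) = -36)
z = -31061
Function('x')(c) = -55 (Function('x')(c) = Add(2, Mul(-1, 57)) = Add(2, -57) = -55)
s = -306 (s = Mul(6, -51) = -306)
Function('w')(u) = Mul(44, u) (Function('w')(u) = Mul(Add(49, -5), u) = Mul(44, u))
Add(Add(Function('x')(X), z), Function('w')(s)) = Add(Add(-55, -31061), Mul(44, -306)) = Add(-31116, -13464) = -44580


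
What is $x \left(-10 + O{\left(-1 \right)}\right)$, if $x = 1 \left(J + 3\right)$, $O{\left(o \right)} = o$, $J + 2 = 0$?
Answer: $-11$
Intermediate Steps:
$J = -2$ ($J = -2 + 0 = -2$)
$x = 1$ ($x = 1 \left(-2 + 3\right) = 1 \cdot 1 = 1$)
$x \left(-10 + O{\left(-1 \right)}\right) = 1 \left(-10 - 1\right) = 1 \left(-11\right) = -11$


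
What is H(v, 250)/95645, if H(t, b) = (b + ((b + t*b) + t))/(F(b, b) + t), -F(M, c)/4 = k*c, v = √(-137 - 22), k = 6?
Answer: (-500*I + 251*√159)/(95645*(√159 + 6000*I)) ≈ -8.5968e-7 - 5.517e-6*I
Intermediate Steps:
v = I*√159 (v = √(-159) = I*√159 ≈ 12.61*I)
F(M, c) = -24*c
H(t, b) = (t + 2*b + b*t)/(t - 24*b) (H(t, b) = (b + ((b + t*b) + t))/(-24*b + t) = (b + ((b + b*t) + t))/(t - 24*b) = (b + (b + t + b*t))/(t - 24*b) = (t + 2*b + b*t)/(t - 24*b))
H(v, 250)/95645 = ((I*√159 + 2*250 + 250*(I*√159))/(I*√159 - 24*250))/95645 = ((I*√159 + 500 + 250*I*√159)/(I*√159 - 6000))*(1/95645) = ((500 + 251*I*√159)/(-6000 + I*√159))*(1/95645) = (500 + 251*I*√159)/(95645*(-6000 + I*√159))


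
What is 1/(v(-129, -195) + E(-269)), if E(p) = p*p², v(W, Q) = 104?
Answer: -1/19465005 ≈ -5.1374e-8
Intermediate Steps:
E(p) = p³
1/(v(-129, -195) + E(-269)) = 1/(104 + (-269)³) = 1/(104 - 19465109) = 1/(-19465005) = -1/19465005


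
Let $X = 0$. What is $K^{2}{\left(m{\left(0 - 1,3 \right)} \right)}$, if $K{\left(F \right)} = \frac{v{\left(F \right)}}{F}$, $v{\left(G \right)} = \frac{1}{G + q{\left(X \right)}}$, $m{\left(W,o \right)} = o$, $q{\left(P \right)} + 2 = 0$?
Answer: $\frac{1}{9} \approx 0.11111$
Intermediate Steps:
$q{\left(P \right)} = -2$ ($q{\left(P \right)} = -2 + 0 = -2$)
$v{\left(G \right)} = \frac{1}{-2 + G}$ ($v{\left(G \right)} = \frac{1}{G - 2} = \frac{1}{-2 + G}$)
$K{\left(F \right)} = \frac{1}{F \left(-2 + F\right)}$ ($K{\left(F \right)} = \frac{1}{\left(-2 + F\right) F} = \frac{1}{F \left(-2 + F\right)}$)
$K^{2}{\left(m{\left(0 - 1,3 \right)} \right)} = \left(\frac{1}{3 \left(-2 + 3\right)}\right)^{2} = \left(\frac{1}{3 \cdot 1}\right)^{2} = \left(\frac{1}{3} \cdot 1\right)^{2} = \left(\frac{1}{3}\right)^{2} = \frac{1}{9}$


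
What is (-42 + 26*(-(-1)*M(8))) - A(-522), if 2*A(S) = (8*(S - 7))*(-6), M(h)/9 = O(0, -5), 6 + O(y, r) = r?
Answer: -15312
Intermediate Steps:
O(y, r) = -6 + r
M(h) = -99 (M(h) = 9*(-6 - 5) = 9*(-11) = -99)
A(S) = 168 - 24*S (A(S) = ((8*(S - 7))*(-6))/2 = ((8*(-7 + S))*(-6))/2 = ((-56 + 8*S)*(-6))/2 = (336 - 48*S)/2 = 168 - 24*S)
(-42 + 26*(-(-1)*M(8))) - A(-522) = (-42 + 26*(-(-1)*(-99))) - (168 - 24*(-522)) = (-42 + 26*(-1*99)) - (168 + 12528) = (-42 + 26*(-99)) - 1*12696 = (-42 - 2574) - 12696 = -2616 - 12696 = -15312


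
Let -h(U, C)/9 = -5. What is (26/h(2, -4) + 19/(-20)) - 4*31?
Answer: -22387/180 ≈ -124.37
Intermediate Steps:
h(U, C) = 45 (h(U, C) = -9*(-5) = 45)
(26/h(2, -4) + 19/(-20)) - 4*31 = (26/45 + 19/(-20)) - 4*31 = (26*(1/45) + 19*(-1/20)) - 124 = (26/45 - 19/20) - 124 = -67/180 - 124 = -22387/180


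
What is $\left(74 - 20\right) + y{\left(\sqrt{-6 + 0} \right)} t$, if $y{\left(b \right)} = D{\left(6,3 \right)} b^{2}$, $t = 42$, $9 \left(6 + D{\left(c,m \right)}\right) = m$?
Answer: $1482$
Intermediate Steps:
$D{\left(c,m \right)} = -6 + \frac{m}{9}$
$y{\left(b \right)} = - \frac{17 b^{2}}{3}$ ($y{\left(b \right)} = \left(-6 + \frac{1}{9} \cdot 3\right) b^{2} = \left(-6 + \frac{1}{3}\right) b^{2} = - \frac{17 b^{2}}{3}$)
$\left(74 - 20\right) + y{\left(\sqrt{-6 + 0} \right)} t = \left(74 - 20\right) + - \frac{17 \left(\sqrt{-6 + 0}\right)^{2}}{3} \cdot 42 = \left(74 - 20\right) + - \frac{17 \left(\sqrt{-6}\right)^{2}}{3} \cdot 42 = 54 + - \frac{17 \left(i \sqrt{6}\right)^{2}}{3} \cdot 42 = 54 + \left(- \frac{17}{3}\right) \left(-6\right) 42 = 54 + 34 \cdot 42 = 54 + 1428 = 1482$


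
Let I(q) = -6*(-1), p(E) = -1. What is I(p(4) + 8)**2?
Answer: 36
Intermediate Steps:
I(q) = 6
I(p(4) + 8)**2 = 6**2 = 36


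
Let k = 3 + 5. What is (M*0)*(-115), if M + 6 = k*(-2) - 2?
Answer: 0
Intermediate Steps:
k = 8
M = -24 (M = -6 + (8*(-2) - 2) = -6 + (-16 - 2) = -6 - 18 = -24)
(M*0)*(-115) = -24*0*(-115) = 0*(-115) = 0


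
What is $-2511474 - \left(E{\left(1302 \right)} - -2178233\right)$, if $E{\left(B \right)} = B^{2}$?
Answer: $-6384911$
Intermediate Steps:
$-2511474 - \left(E{\left(1302 \right)} - -2178233\right) = -2511474 - \left(1302^{2} - -2178233\right) = -2511474 - \left(1695204 + 2178233\right) = -2511474 - 3873437 = -6384911$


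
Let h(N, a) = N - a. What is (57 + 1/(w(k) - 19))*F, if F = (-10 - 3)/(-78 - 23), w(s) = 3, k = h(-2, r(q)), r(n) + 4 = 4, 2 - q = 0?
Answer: 11843/1616 ≈ 7.3286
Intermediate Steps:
q = 2 (q = 2 - 1*0 = 2 + 0 = 2)
r(n) = 0 (r(n) = -4 + 4 = 0)
k = -2 (k = -2 - 1*0 = -2 + 0 = -2)
F = 13/101 (F = -13/(-101) = -13*(-1/101) = 13/101 ≈ 0.12871)
(57 + 1/(w(k) - 19))*F = (57 + 1/(3 - 19))*(13/101) = (57 + 1/(-16))*(13/101) = (57 - 1/16)*(13/101) = (911/16)*(13/101) = 11843/1616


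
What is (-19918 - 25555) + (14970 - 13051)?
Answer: -43554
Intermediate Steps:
(-19918 - 25555) + (14970 - 13051) = -45473 + 1919 = -43554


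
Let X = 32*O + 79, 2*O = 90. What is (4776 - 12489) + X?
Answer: -6194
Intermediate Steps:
O = 45 (O = (½)*90 = 45)
X = 1519 (X = 32*45 + 79 = 1440 + 79 = 1519)
(4776 - 12489) + X = (4776 - 12489) + 1519 = -7713 + 1519 = -6194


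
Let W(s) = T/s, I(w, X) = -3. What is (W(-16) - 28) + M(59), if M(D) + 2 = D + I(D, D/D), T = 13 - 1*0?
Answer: 403/16 ≈ 25.188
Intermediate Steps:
T = 13 (T = 13 + 0 = 13)
M(D) = -5 + D (M(D) = -2 + (D - 3) = -2 + (-3 + D) = -5 + D)
W(s) = 13/s
(W(-16) - 28) + M(59) = (13/(-16) - 28) + (-5 + 59) = (13*(-1/16) - 28) + 54 = (-13/16 - 28) + 54 = -461/16 + 54 = 403/16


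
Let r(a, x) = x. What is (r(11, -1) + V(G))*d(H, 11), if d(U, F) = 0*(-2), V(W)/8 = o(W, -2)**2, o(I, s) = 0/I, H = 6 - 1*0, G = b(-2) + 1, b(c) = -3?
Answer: 0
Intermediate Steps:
G = -2 (G = -3 + 1 = -2)
H = 6 (H = 6 + 0 = 6)
o(I, s) = 0
V(W) = 0 (V(W) = 8*0**2 = 8*0 = 0)
d(U, F) = 0
(r(11, -1) + V(G))*d(H, 11) = (-1 + 0)*0 = -1*0 = 0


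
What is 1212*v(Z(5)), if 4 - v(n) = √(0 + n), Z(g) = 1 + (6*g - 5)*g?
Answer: 4848 - 3636*√14 ≈ -8756.7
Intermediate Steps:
Z(g) = 1 + g*(-5 + 6*g) (Z(g) = 1 + (-5 + 6*g)*g = 1 + g*(-5 + 6*g))
v(n) = 4 - √n (v(n) = 4 - √(0 + n) = 4 - √n)
1212*v(Z(5)) = 1212*(4 - √(1 - 5*5 + 6*5²)) = 1212*(4 - √(1 - 25 + 6*25)) = 1212*(4 - √(1 - 25 + 150)) = 1212*(4 - √126) = 1212*(4 - 3*√14) = 4848 - 3636*√14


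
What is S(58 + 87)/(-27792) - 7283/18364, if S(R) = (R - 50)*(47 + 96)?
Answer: -112971019/127593072 ≈ -0.88540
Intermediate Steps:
S(R) = -7150 + 143*R (S(R) = (-50 + R)*143 = -7150 + 143*R)
S(58 + 87)/(-27792) - 7283/18364 = (-7150 + 143*(58 + 87))/(-27792) - 7283/18364 = (-7150 + 143*145)*(-1/27792) - 7283*1/18364 = (-7150 + 20735)*(-1/27792) - 7283/18364 = 13585*(-1/27792) - 7283/18364 = -13585/27792 - 7283/18364 = -112971019/127593072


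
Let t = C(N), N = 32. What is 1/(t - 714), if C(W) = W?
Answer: -1/682 ≈ -0.0014663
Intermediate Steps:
t = 32
1/(t - 714) = 1/(32 - 714) = 1/(-682) = -1/682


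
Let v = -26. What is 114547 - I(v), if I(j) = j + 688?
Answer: 113885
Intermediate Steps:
I(j) = 688 + j
114547 - I(v) = 114547 - (688 - 26) = 114547 - 1*662 = 114547 - 662 = 113885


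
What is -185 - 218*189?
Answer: -41387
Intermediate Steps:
-185 - 218*189 = -185 - 41202 = -41387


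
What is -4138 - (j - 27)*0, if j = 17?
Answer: -4138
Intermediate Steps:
-4138 - (j - 27)*0 = -4138 - (17 - 27)*0 = -4138 - (-10)*0 = -4138 - 1*0 = -4138 + 0 = -4138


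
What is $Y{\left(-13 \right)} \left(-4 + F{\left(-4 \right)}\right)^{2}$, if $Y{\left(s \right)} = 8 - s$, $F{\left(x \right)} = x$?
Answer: $1344$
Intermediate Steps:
$Y{\left(-13 \right)} \left(-4 + F{\left(-4 \right)}\right)^{2} = \left(8 - -13\right) \left(-4 - 4\right)^{2} = \left(8 + 13\right) \left(-8\right)^{2} = 21 \cdot 64 = 1344$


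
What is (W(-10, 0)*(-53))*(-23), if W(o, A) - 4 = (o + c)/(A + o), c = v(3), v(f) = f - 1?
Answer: 29256/5 ≈ 5851.2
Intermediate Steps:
v(f) = -1 + f
c = 2 (c = -1 + 3 = 2)
W(o, A) = 4 + (2 + o)/(A + o) (W(o, A) = 4 + (o + 2)/(A + o) = 4 + (2 + o)/(A + o))
(W(-10, 0)*(-53))*(-23) = (((2 + 4*0 + 5*(-10))/(0 - 10))*(-53))*(-23) = (((2 + 0 - 50)/(-10))*(-53))*(-23) = (-1/10*(-48)*(-53))*(-23) = ((24/5)*(-53))*(-23) = -1272/5*(-23) = 29256/5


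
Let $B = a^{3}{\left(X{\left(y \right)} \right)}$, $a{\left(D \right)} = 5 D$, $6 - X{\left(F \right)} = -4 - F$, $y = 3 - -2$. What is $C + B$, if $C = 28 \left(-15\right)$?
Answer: $421455$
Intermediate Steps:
$C = -420$
$y = 5$ ($y = 3 + 2 = 5$)
$X{\left(F \right)} = 10 + F$ ($X{\left(F \right)} = 6 - \left(-4 - F\right) = 6 + \left(4 + F\right) = 10 + F$)
$B = 421875$ ($B = \left(5 \left(10 + 5\right)\right)^{3} = \left(5 \cdot 15\right)^{3} = 75^{3} = 421875$)
$C + B = -420 + 421875 = 421455$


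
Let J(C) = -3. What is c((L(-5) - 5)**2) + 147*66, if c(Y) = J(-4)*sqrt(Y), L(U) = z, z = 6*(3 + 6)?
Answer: 9555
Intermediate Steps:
z = 54 (z = 6*9 = 54)
L(U) = 54
c(Y) = -3*sqrt(Y)
c((L(-5) - 5)**2) + 147*66 = -3*sqrt((54 - 5)**2) + 147*66 = -3*sqrt(49**2) + 9702 = -3*sqrt(2401) + 9702 = -3*49 + 9702 = -147 + 9702 = 9555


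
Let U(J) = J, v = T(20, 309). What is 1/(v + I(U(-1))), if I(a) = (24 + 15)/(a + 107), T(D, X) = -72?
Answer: -106/7593 ≈ -0.013960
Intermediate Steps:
v = -72
I(a) = 39/(107 + a)
1/(v + I(U(-1))) = 1/(-72 + 39/(107 - 1)) = 1/(-72 + 39/106) = 1/(-7593/106) = -106/7593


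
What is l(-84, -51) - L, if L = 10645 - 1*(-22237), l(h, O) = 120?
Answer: -32762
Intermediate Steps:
L = 32882 (L = 10645 + 22237 = 32882)
l(-84, -51) - L = 120 - 1*32882 = 120 - 32882 = -32762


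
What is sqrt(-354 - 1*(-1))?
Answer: I*sqrt(353) ≈ 18.788*I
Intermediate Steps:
sqrt(-354 - 1*(-1)) = sqrt(-354 + 1) = sqrt(-353) = I*sqrt(353)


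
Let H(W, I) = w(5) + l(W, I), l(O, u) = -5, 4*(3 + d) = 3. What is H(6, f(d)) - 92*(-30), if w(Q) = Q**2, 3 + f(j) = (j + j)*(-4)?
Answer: 2780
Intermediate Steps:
d = -9/4 (d = -3 + (1/4)*3 = -3 + 3/4 = -9/4 ≈ -2.2500)
f(j) = -3 - 8*j (f(j) = -3 + (j + j)*(-4) = -3 + (2*j)*(-4) = -3 - 8*j)
H(W, I) = 20 (H(W, I) = 5**2 - 5 = 25 - 5 = 20)
H(6, f(d)) - 92*(-30) = 20 - 92*(-30) = 20 + 2760 = 2780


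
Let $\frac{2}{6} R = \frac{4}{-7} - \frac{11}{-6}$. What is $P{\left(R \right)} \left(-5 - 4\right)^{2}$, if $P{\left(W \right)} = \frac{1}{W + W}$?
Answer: $\frac{567}{53} \approx 10.698$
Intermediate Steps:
$R = \frac{53}{14}$ ($R = 3 \left(\frac{4}{-7} - \frac{11}{-6}\right) = 3 \left(4 \left(- \frac{1}{7}\right) - - \frac{11}{6}\right) = 3 \left(- \frac{4}{7} + \frac{11}{6}\right) = 3 \cdot \frac{53}{42} = \frac{53}{14} \approx 3.7857$)
$P{\left(W \right)} = \frac{1}{2 W}$
$P{\left(R \right)} \left(-5 - 4\right)^{2} = \frac{1}{2 \cdot \frac{53}{14}} \left(-5 - 4\right)^{2} = \frac{1}{2} \cdot \frac{14}{53} \left(-9\right)^{2} = \frac{7}{53} \cdot 81 = \frac{567}{53}$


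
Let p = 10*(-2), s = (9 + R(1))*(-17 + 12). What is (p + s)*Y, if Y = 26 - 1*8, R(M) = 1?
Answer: -1260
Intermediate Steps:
s = -50 (s = (9 + 1)*(-17 + 12) = 10*(-5) = -50)
Y = 18 (Y = 26 - 8 = 18)
p = -20
(p + s)*Y = (-20 - 50)*18 = -70*18 = -1260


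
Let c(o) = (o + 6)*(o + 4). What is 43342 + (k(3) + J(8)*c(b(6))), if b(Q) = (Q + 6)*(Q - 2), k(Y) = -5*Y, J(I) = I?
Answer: 65791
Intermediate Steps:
b(Q) = (-2 + Q)*(6 + Q) (b(Q) = (6 + Q)*(-2 + Q) = (-2 + Q)*(6 + Q))
c(o) = (4 + o)*(6 + o) (c(o) = (6 + o)*(4 + o) = (4 + o)*(6 + o))
43342 + (k(3) + J(8)*c(b(6))) = 43342 + (-5*3 + 8*(24 + (-12 + 6² + 4*6)² + 10*(-12 + 6² + 4*6))) = 43342 + (-15 + 8*(24 + (-12 + 36 + 24)² + 10*(-12 + 36 + 24))) = 43342 + (-15 + 8*(24 + 48² + 10*48)) = 43342 + (-15 + 8*(24 + 2304 + 480)) = 43342 + (-15 + 8*2808) = 43342 + (-15 + 22464) = 43342 + 22449 = 65791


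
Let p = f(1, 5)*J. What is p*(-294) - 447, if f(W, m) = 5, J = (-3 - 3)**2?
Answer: -53367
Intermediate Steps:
J = 36 (J = (-6)**2 = 36)
p = 180 (p = 5*36 = 180)
p*(-294) - 447 = 180*(-294) - 447 = -52920 - 447 = -53367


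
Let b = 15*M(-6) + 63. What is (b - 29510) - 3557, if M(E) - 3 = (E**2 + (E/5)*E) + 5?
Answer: -32236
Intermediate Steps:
M(E) = 8 + 6*E**2/5 (M(E) = 3 + ((E**2 + (E/5)*E) + 5) = 3 + ((E**2 + E**2/5) + 5) = 3 + (6*E**2/5 + 5) = 3 + (5 + 6*E**2/5) = 8 + 6*E**2/5)
b = 831 (b = 15*(8 + (6/5)*(-6)**2) + 63 = 15*(8 + (6/5)*36) + 63 = 15*(8 + 216/5) + 63 = 15*(256/5) + 63 = 768 + 63 = 831)
(b - 29510) - 3557 = (831 - 29510) - 3557 = -28679 - 3557 = -32236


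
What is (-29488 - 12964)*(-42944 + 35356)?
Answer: 322125776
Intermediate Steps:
(-29488 - 12964)*(-42944 + 35356) = -42452*(-7588) = 322125776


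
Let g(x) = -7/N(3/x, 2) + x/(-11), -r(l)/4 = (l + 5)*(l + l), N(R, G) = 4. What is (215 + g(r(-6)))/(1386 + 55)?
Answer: 9575/63404 ≈ 0.15102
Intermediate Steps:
r(l) = -8*l*(5 + l) (r(l) = -4*(l + 5)*(l + l) = -4*(5 + l)*2*l = -8*l*(5 + l))
g(x) = -7/4 - x/11 (g(x) = -7/4 + x/(-11) = -7*1/4 + x*(-1/11) = -7/4 - x/11)
(215 + g(r(-6)))/(1386 + 55) = (215 + (-7/4 - (-8)*(-6)*(5 - 6)/11))/(1386 + 55) = (215 + (-7/4 - (-8)*(-6)*(-1)/11))/1441 = (215 + (-7/4 - 1/11*(-48)))*(1/1441) = (215 + (-7/4 + 48/11))*(1/1441) = (215 + 115/44)*(1/1441) = (9575/44)*(1/1441) = 9575/63404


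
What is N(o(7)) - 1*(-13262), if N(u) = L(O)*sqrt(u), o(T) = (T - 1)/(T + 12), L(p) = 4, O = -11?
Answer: 13262 + 4*sqrt(114)/19 ≈ 13264.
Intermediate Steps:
o(T) = (-1 + T)/(12 + T)
N(u) = 4*sqrt(u)
N(o(7)) - 1*(-13262) = 4*sqrt((-1 + 7)/(12 + 7)) - 1*(-13262) = 4*sqrt(6/19) + 13262 = 4*(sqrt(114)/19) + 13262 = 4*sqrt(114)/19 + 13262 = 13262 + 4*sqrt(114)/19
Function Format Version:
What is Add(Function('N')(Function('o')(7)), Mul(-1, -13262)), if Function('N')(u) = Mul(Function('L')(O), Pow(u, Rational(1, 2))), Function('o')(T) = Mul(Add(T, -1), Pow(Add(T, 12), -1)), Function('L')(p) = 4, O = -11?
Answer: Add(13262, Mul(Rational(4, 19), Pow(114, Rational(1, 2)))) ≈ 13264.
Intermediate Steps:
Function('o')(T) = Mul(Pow(Add(12, T), -1), Add(-1, T)) (Function('o')(T) = Mul(Add(-1, T), Pow(Add(12, T), -1)) = Mul(Pow(Add(12, T), -1), Add(-1, T)))
Function('N')(u) = Mul(4, Pow(u, Rational(1, 2)))
Add(Function('N')(Function('o')(7)), Mul(-1, -13262)) = Add(Mul(4, Pow(Mul(Pow(Add(12, 7), -1), Add(-1, 7)), Rational(1, 2))), Mul(-1, -13262)) = Add(Mul(4, Pow(Mul(Pow(19, -1), 6), Rational(1, 2))), 13262) = Add(Mul(4, Pow(Mul(Rational(1, 19), 6), Rational(1, 2))), 13262) = Add(Mul(4, Pow(Rational(6, 19), Rational(1, 2))), 13262) = Add(Mul(4, Mul(Rational(1, 19), Pow(114, Rational(1, 2)))), 13262) = Add(Mul(Rational(4, 19), Pow(114, Rational(1, 2))), 13262) = Add(13262, Mul(Rational(4, 19), Pow(114, Rational(1, 2))))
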